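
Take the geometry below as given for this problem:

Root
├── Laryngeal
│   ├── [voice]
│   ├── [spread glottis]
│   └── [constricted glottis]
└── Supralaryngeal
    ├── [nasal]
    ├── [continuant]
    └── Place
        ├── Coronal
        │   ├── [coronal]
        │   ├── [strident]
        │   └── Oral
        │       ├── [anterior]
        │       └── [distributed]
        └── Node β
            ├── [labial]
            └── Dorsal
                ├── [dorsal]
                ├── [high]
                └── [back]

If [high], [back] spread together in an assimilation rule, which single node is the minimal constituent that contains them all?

Dorsal

[high]: Root / Supralaryngeal / Place / Node β / Dorsal / [high].
[back]: Root / Supralaryngeal / Place / Node β / Dorsal / [back].
These paths first converge at Dorsal; no daughter of Dorsal dominates all 2 features, so Dorsal is the minimal constituent.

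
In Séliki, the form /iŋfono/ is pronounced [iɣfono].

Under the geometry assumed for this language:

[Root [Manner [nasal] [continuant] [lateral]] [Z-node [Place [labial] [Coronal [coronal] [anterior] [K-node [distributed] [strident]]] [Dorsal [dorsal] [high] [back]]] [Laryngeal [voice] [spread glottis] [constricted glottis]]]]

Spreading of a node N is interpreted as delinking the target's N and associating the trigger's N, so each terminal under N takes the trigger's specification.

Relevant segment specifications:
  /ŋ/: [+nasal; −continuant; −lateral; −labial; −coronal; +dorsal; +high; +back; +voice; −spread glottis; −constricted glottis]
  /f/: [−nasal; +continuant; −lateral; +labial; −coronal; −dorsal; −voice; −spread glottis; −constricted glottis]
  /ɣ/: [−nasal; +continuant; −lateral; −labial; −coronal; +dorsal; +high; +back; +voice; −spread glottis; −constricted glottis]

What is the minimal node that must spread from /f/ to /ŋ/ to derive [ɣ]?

Comparing /ŋ/ with its surface form [ɣ], the features that change are [nasal], [continuant].
These terminals are all dominated by Manner, and no proper subconstituent of Manner covers them all; Manner is their lowest common ancestor.
If Manner spreads, every terminal under it takes /f/'s value, producing [ɣ] as observed.
Since [dorsal], [voice] are preserved even though /f/ disagrees there, no node above Manner spread.

Manner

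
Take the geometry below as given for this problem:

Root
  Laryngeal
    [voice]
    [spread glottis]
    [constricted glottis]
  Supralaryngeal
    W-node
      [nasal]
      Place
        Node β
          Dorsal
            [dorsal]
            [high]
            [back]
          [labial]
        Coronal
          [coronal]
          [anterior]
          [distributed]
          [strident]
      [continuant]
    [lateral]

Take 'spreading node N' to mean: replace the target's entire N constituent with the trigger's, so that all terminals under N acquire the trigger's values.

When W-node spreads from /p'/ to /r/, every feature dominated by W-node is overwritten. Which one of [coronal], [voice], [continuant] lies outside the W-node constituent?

[voice]

Under this geometry, W-node contains [nasal], [dorsal], [high], [back], [labial], [coronal], [anterior], [distributed], [strident], [continuant].
Spreading W-node replaces [continuant], [coronal] with the trigger's values, since each sits inside the W-node constituent.
[voice] attaches under Laryngeal, not under W-node, so /r/ retains its own value for [voice].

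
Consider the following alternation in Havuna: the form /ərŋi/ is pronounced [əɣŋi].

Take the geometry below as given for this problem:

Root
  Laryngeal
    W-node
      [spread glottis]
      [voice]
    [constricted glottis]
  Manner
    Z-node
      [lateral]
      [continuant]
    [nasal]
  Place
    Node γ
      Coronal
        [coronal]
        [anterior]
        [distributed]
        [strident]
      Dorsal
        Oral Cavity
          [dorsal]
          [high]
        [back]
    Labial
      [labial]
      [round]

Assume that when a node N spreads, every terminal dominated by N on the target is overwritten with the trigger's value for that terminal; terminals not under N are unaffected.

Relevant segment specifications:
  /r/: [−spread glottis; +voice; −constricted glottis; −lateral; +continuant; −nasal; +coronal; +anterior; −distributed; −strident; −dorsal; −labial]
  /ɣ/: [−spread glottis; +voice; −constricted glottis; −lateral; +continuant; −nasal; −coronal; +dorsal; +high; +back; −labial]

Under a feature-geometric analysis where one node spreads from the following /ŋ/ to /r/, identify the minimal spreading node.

Comparing /r/ with its surface form [ɣ], the features that change are [coronal], [anterior], [distributed], [strident], [dorsal], [high], [back].
These terminals are all dominated by Node γ, and no proper subconstituent of Node γ covers them all; Node γ is their lowest common ancestor.
Delinking /r/'s Node γ and associating /ŋ/'s Node γ gives precisely the feature bundle of [ɣ].
[continuant], [nasal] stay as in /r/ although /ŋ/ differs there, so no node dominating them spread; among the remaining candidates Node γ is the lowest that derives the output.

Node γ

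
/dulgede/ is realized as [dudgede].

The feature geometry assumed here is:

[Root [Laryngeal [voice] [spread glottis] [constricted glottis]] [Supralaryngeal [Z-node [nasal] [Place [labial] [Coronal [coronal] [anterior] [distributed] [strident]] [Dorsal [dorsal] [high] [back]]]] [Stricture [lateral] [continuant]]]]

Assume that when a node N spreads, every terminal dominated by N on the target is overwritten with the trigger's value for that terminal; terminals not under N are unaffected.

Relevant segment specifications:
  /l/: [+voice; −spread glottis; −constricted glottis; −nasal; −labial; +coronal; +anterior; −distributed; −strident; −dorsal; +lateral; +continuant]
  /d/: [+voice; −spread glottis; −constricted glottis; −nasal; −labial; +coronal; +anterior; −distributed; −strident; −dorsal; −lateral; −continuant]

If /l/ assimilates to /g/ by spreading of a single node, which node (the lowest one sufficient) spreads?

Stricture

Feature comparison: [continuant], [lateral] differ between /l/ and [d]; the remaining terminals match.
These terminals are all dominated by Stricture, and no proper subconstituent of Stricture covers them all; Stricture is their lowest common ancestor.
Spreading Stricture from /g/ overwrites each of those terminals with /g/'s values, yielding exactly [d].
Had Supralaryngeal or a higher node spread, [dorsal], [coronal] would have taken /g/'s values; they stay as in /l/, confirming the spreading constituent is exactly Stricture.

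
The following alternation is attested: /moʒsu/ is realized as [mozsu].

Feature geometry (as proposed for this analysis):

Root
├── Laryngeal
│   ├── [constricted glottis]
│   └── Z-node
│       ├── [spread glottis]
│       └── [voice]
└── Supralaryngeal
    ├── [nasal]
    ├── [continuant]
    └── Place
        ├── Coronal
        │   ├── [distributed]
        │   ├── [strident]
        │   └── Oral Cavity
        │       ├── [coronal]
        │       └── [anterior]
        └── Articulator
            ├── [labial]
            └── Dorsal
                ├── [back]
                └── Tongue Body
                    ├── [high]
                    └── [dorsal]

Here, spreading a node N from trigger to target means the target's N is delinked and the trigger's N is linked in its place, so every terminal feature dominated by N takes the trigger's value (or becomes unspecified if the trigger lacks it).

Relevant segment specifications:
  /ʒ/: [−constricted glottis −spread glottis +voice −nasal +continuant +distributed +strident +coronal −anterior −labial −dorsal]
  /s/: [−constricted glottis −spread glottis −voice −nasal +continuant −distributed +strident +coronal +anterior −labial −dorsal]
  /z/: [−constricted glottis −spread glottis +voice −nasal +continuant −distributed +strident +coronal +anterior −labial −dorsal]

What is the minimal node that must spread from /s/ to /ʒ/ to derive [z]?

Feature comparison: [anterior], [distributed] differ between /ʒ/ and [z]; the remaining terminals match.
Tracing each changed feature up the tree, the paths first meet at Coronal; any lower node misses at least one of them.
If Coronal spreads, every terminal under it takes /s/'s value, producing [z] as observed.
[voice] stays as in /ʒ/ although /s/ differs there, so no node dominating it spread; among the remaining candidates Coronal is the lowest that derives the output.

Coronal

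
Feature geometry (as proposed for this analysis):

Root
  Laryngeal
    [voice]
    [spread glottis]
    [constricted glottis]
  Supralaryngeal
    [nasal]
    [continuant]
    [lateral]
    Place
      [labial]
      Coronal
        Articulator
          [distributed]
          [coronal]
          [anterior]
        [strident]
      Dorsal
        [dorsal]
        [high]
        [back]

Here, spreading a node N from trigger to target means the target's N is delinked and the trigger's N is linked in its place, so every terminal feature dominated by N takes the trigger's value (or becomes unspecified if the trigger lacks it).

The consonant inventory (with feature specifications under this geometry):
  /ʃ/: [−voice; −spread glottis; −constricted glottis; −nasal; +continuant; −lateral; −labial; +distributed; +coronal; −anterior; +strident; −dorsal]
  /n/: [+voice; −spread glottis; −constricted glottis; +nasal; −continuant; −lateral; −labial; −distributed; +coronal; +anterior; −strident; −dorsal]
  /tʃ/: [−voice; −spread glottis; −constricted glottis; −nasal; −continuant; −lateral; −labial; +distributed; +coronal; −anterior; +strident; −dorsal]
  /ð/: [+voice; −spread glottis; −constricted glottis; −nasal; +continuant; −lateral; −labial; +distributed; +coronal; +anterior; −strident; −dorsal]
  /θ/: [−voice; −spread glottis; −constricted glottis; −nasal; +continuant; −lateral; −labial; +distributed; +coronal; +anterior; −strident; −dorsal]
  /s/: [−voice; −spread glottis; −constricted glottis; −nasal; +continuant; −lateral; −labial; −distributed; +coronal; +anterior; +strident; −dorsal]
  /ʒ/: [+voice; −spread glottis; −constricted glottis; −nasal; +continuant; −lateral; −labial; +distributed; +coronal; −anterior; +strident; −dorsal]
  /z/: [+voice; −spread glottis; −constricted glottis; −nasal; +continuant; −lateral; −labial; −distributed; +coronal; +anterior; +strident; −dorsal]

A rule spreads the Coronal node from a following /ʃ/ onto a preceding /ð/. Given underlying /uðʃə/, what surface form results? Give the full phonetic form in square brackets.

[uʒʃə]

Terminals under Coronal in this geometry: [distributed], [coronal], [anterior], [strident].
The target acquires /ʃ/'s values for everything under Coronal — [+distributed], [+coronal], [−anterior], [+strident] — while keeping its own [voice], [spread glottis], [constricted glottis], ….
The resulting bundle matches /ʒ/ in the inventory; substituting it for /ð/ gives [uʒʃə].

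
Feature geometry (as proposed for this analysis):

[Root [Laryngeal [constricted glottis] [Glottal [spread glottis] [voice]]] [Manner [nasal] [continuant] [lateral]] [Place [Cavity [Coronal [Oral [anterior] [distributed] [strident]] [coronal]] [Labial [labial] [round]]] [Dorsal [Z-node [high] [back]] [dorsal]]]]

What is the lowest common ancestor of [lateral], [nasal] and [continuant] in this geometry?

[lateral]: Root → Manner → [lateral].
[nasal]: Root → Manner → [nasal].
[continuant] lies under Manner (below Manner).
These paths first converge at Manner; no daughter of Manner dominates all 3 features, so Manner is the minimal constituent.

Manner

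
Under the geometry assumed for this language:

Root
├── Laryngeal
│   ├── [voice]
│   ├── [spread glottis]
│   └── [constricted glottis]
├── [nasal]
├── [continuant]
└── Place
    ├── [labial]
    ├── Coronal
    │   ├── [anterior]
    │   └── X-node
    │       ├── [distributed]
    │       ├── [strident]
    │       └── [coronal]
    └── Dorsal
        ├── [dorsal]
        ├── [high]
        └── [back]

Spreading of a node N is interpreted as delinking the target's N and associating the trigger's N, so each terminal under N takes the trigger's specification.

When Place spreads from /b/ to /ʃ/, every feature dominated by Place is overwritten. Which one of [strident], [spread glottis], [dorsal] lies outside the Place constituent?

Place dominates exactly [labial], [anterior], [distributed], [strident], [coronal], [dorsal], [high], [back].
[dorsal], [strident] all lie under Place, so they are overwritten when Place spreads.
[spread glottis] attaches under Laryngeal, not under Place, so /ʃ/ retains its own value for [spread glottis].

[spread glottis]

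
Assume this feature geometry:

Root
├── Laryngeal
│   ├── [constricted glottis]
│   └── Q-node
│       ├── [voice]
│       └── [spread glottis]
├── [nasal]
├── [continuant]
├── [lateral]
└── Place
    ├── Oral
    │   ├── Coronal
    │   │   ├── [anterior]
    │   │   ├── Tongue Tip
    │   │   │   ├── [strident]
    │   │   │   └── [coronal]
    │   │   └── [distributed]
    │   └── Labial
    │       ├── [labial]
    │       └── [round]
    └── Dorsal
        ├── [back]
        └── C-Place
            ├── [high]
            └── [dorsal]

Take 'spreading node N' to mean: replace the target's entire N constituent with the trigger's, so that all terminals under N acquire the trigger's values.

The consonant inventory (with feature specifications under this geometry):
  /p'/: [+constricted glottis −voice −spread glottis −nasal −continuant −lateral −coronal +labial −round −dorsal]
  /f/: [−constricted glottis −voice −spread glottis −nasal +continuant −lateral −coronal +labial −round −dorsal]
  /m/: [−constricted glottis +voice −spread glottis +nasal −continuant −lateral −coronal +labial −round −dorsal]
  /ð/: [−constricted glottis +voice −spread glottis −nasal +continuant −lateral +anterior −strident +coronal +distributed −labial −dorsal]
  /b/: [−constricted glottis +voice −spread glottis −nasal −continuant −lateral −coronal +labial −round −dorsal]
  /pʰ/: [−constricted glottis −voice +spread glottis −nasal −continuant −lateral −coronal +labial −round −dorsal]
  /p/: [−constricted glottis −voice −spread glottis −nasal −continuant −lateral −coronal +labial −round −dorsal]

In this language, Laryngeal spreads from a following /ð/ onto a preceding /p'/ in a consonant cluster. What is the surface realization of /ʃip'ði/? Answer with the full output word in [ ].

Laryngeal immediately or transitively dominates [constricted glottis], [voice], [spread glottis].
After delinking /p'/'s Laryngeal and linking /ð/'s, the affected terminals become [−constricted glottis], [+voice], [−spread glottis]; [nasal], [continuant], [lateral], … (outside Laryngeal) are retained from /p'/.
This feature bundle is that of [b], so /ʃip'ði/ surfaces as [ʃibði].

[ʃibði]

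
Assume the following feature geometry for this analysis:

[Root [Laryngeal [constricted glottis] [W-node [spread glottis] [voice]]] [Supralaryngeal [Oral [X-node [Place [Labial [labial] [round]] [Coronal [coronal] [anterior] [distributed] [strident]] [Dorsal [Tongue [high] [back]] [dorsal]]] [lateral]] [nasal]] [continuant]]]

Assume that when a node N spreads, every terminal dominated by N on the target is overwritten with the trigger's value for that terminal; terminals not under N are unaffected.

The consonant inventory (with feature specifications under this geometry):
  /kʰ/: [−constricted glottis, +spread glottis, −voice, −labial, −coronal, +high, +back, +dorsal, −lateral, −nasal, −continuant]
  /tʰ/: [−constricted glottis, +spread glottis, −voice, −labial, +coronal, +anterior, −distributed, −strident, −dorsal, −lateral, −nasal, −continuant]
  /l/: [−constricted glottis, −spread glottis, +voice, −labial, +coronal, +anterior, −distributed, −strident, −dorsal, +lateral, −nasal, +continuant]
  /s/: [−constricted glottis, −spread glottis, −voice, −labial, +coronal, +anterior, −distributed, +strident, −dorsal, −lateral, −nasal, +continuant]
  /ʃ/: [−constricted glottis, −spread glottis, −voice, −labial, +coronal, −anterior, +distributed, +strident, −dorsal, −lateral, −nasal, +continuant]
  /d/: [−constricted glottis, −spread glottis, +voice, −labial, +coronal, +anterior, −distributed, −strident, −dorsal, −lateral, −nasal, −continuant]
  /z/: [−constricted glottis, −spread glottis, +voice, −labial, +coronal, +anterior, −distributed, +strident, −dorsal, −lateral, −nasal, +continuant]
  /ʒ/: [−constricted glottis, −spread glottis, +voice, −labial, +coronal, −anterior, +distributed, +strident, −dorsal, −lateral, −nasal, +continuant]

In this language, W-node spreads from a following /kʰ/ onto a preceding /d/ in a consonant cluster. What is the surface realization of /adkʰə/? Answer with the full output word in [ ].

The W-node node dominates the terminals [spread glottis], [voice].
After delinking /d/'s W-node and linking /kʰ/'s, the affected terminals become [+spread glottis], [−voice]; [constricted glottis], [labial], [coronal], … (outside W-node) are retained from /d/.
Among the inventory, only /tʰ/ has exactly this specification, giving the surface form [atʰkʰə].

[atʰkʰə]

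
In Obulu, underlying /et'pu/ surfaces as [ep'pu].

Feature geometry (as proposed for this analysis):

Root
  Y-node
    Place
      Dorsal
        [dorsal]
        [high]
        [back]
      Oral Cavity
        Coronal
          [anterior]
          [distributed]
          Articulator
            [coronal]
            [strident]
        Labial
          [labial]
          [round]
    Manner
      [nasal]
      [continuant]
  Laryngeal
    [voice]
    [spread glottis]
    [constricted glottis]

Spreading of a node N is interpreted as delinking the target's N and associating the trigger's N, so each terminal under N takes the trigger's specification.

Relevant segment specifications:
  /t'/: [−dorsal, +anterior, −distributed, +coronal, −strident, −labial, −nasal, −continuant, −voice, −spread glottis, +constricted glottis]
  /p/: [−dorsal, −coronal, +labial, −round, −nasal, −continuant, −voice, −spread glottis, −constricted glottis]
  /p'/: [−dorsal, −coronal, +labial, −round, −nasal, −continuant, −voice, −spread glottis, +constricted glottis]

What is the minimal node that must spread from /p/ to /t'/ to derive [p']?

Oral Cavity

Feature comparison: [labial], [round], [coronal], [anterior], [distributed], [strident] differ between /t'/ and [p']; the remaining terminals match.
These terminals are all dominated by Oral Cavity, and no proper subconstituent of Oral Cavity covers them all; Oral Cavity is their lowest common ancestor.
Delinking /t'/'s Oral Cavity and associating /p/'s Oral Cavity gives precisely the feature bundle of [p'].
[constricted glottis] stays as in /t'/ although /p/ differs there, so no node dominating it spread; among the remaining candidates Oral Cavity is the lowest that derives the output.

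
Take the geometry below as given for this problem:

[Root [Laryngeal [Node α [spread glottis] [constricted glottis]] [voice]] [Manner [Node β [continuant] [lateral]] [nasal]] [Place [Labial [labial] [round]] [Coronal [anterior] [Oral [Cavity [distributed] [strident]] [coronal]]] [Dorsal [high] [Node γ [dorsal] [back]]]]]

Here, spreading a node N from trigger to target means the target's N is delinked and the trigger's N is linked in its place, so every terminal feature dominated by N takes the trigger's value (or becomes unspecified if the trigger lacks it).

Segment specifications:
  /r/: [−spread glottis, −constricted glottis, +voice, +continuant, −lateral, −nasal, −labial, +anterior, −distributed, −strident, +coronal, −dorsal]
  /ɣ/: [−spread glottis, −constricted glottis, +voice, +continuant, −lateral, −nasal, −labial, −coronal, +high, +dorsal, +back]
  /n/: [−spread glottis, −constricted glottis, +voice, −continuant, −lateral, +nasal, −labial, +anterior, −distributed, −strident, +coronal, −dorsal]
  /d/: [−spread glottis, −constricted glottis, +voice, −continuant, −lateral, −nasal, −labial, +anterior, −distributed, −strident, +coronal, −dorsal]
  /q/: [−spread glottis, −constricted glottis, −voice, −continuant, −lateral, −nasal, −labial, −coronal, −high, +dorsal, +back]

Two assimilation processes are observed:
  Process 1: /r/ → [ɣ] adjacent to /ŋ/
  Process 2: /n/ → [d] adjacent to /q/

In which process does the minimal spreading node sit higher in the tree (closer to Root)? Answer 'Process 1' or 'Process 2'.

Process 1: the features that change are [coronal], [anterior], [distributed], [strident], [dorsal], [high], [back]; the minimal node is Place (depth 1).
Process 2: the feature that changes is [nasal]; the minimal node is [nasal] (depth 2).
Place is closer to Root than [nasal], so Process 1 spreads the higher node.

Process 1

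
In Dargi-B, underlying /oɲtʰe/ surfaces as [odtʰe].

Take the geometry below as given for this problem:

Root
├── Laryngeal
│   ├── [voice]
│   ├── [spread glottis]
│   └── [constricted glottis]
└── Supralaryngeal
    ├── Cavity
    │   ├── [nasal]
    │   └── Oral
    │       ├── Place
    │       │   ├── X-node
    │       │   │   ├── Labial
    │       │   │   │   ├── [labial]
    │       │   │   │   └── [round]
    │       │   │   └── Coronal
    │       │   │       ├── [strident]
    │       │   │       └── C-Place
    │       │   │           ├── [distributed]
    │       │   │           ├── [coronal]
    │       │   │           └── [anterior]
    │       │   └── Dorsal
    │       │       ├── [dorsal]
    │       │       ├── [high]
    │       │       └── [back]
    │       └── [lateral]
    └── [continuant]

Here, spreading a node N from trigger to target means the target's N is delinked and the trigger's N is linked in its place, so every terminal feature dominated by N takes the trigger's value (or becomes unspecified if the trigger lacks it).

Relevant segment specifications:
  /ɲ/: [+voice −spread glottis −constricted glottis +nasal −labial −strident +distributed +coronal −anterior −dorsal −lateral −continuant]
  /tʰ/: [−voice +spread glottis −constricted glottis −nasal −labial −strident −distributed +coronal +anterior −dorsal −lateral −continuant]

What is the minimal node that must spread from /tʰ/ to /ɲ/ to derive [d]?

Cavity

/ɲ/ and [d] differ in [nasal], [anterior], [distributed]; every other specified feature is identical.
These terminals are all dominated by Cavity, and no proper subconstituent of Cavity covers them all; Cavity is their lowest common ancestor.
If Cavity spreads, every terminal under it takes /tʰ/'s value, producing [d] as observed.
[voice], [spread glottis] stay as in /ɲ/ although /tʰ/ differs there, so no node dominating them spread; among the remaining candidates Cavity is the lowest that derives the output.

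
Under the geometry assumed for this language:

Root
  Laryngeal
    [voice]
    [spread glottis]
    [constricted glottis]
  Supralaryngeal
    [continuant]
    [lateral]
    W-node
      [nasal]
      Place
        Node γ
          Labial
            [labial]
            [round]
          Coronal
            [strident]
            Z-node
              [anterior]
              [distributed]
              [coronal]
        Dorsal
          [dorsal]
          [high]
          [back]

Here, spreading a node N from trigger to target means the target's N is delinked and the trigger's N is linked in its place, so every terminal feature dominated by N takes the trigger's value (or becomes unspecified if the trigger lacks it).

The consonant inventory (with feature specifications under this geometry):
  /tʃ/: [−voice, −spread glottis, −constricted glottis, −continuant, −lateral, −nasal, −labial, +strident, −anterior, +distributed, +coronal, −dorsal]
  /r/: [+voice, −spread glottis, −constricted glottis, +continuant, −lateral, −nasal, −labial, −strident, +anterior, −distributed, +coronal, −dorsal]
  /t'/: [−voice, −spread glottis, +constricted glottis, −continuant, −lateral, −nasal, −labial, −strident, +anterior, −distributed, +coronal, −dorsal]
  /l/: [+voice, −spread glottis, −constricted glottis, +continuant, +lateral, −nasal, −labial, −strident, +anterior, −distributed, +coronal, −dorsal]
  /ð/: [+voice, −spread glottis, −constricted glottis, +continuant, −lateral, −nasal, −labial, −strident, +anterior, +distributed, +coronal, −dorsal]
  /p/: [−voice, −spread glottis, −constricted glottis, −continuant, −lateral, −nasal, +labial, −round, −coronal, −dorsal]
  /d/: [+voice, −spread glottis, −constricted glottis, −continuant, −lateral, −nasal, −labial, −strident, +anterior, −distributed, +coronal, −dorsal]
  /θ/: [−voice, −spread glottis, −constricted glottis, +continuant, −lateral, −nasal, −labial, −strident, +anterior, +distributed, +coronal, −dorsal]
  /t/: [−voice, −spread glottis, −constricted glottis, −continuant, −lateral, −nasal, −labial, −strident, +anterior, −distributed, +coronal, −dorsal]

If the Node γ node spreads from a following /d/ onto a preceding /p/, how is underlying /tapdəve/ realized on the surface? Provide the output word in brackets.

[tatdəve]

Node γ immediately or transitively dominates [labial], [round], [strident], [anterior], [distributed], [coronal].
Spreading Node γ from /d/ onto /p/ replaces those values with /d/'s: [−labial], [−strident], [+anterior], [−distributed], [+coronal]. Features outside Node γ ([voice], [spread glottis], [constricted glottis], …) stay as in /p/.
The resulting bundle matches /t/ in the inventory; substituting it for /p/ gives [tatdəve].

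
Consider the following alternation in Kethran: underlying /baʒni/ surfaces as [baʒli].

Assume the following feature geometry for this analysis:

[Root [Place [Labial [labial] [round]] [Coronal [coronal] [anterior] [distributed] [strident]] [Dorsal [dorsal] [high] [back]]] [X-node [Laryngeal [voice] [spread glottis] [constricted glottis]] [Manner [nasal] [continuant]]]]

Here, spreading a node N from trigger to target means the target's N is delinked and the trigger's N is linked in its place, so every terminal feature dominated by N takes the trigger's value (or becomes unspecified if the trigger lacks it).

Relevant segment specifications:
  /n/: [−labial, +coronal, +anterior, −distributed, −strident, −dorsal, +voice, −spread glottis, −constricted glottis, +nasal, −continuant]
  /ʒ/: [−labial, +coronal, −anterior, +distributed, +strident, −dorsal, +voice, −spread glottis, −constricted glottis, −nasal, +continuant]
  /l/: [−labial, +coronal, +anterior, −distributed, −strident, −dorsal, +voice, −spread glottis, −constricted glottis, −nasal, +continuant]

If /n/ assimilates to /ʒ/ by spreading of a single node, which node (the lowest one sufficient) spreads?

Manner

Comparing /n/ with its surface form [l], the features that change are [nasal], [continuant].
In this geometry the lowest node dominating all of them is Manner: every daughter of Manner dominates only a proper subset, so no lower node suffices.
Delinking /n/'s Manner and associating /ʒ/'s Manner gives precisely the feature bundle of [l].
[distributed], [anterior] stay as in /n/ although /ʒ/ differs there, so no node dominating them spread; among the remaining candidates Manner is the lowest that derives the output.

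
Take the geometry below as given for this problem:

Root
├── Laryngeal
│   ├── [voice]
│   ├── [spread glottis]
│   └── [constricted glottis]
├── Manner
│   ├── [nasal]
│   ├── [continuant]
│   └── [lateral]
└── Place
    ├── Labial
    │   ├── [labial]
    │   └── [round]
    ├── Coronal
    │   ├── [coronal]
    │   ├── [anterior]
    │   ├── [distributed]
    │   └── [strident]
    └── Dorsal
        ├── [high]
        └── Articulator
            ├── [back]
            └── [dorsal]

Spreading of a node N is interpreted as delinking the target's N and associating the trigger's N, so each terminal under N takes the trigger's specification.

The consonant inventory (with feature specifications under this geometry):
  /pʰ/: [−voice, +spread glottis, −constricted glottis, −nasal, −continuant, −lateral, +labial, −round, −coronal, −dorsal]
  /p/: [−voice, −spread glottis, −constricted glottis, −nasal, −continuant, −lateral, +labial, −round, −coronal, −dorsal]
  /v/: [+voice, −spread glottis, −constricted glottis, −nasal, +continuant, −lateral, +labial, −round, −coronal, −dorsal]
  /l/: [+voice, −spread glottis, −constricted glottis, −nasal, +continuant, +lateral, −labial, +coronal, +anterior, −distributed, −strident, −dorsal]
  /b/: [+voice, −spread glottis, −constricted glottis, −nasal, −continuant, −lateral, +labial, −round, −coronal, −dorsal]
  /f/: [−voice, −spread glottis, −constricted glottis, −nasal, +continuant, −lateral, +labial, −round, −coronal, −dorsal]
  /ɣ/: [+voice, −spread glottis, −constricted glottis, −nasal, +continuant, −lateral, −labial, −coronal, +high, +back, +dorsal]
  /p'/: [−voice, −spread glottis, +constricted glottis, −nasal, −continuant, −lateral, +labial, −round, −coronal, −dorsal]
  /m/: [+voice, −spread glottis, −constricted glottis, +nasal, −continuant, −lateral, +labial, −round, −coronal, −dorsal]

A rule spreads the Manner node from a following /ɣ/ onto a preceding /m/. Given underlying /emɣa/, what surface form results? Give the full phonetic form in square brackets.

[evɣa]

Manner immediately or transitively dominates [nasal], [continuant], [lateral].
Spreading Manner from /ɣ/ onto /m/ replaces those values with /ɣ/'s: [−nasal], [+continuant], [−lateral]. Features outside Manner ([voice], [spread glottis], [constricted glottis], …) stay as in /m/.
This feature bundle is that of [v], so /emɣa/ surfaces as [evɣa].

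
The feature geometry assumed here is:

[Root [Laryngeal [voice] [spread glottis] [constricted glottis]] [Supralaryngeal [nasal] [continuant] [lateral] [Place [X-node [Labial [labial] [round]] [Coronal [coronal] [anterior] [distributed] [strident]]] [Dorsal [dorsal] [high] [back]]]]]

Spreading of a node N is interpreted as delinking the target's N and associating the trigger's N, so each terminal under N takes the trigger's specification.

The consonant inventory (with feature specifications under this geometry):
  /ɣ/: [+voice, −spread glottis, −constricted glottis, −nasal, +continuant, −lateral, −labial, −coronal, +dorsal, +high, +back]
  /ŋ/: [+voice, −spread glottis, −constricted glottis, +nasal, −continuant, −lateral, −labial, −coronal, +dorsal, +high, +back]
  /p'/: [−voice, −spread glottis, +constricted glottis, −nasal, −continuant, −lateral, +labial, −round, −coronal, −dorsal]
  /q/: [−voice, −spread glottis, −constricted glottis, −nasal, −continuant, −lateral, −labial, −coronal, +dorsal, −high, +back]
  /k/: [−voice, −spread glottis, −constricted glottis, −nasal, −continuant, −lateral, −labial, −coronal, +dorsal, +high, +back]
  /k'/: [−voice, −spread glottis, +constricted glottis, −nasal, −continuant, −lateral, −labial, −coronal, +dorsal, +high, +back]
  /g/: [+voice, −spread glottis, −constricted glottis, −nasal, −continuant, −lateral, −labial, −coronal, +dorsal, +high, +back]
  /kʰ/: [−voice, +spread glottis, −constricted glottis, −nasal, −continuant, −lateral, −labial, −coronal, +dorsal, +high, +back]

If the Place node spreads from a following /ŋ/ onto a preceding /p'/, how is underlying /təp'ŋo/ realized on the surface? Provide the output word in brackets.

Terminals under Place in this geometry: [labial], [round], [coronal], [anterior], [distributed], [strident], [dorsal], [high], [back].
The target acquires /ŋ/'s values for everything under Place — [−labial], [−coronal], [+dorsal], [+high], [+back] — while keeping its own [voice], [spread glottis], [constricted glottis], ….
Among the inventory, only /k'/ has exactly this specification, giving the surface form [tək'ŋo].

[tək'ŋo]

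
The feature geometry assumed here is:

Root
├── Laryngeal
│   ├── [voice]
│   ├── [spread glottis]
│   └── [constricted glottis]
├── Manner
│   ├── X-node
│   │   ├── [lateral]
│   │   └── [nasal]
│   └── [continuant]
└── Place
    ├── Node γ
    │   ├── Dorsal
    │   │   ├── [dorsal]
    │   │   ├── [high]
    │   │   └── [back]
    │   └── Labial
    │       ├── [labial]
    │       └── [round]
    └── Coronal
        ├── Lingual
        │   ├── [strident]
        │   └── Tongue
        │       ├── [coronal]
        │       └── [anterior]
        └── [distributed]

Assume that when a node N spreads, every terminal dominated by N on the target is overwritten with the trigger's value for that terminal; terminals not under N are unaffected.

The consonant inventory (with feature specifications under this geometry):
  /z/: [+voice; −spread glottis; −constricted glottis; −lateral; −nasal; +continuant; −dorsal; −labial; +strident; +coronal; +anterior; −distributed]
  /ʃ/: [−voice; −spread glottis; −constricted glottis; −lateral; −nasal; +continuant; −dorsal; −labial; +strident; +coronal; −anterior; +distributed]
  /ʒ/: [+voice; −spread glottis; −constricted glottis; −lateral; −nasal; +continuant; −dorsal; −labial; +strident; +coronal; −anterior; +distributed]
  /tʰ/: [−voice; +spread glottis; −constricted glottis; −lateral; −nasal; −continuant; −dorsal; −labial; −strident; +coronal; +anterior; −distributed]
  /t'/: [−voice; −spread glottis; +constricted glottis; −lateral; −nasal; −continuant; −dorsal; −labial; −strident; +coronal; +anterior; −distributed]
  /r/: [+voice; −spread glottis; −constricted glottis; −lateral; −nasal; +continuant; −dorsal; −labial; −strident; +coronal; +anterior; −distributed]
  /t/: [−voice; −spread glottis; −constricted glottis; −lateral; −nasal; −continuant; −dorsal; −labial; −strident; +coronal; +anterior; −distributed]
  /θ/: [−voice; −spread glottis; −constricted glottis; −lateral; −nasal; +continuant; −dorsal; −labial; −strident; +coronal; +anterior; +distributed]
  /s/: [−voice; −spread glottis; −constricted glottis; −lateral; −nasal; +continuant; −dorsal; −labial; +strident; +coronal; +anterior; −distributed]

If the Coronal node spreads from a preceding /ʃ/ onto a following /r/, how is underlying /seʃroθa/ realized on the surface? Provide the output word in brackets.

The Coronal node dominates the terminals [strident], [coronal], [anterior], [distributed].
Spreading Coronal from /ʃ/ onto /r/ replaces those values with /ʃ/'s: [+strident], [+coronal], [−anterior], [+distributed]. Features outside Coronal ([voice], [spread glottis], [constricted glottis], …) stay as in /r/.
Among the inventory, only /ʒ/ has exactly this specification, giving the surface form [seʃʒoθa].

[seʃʒoθa]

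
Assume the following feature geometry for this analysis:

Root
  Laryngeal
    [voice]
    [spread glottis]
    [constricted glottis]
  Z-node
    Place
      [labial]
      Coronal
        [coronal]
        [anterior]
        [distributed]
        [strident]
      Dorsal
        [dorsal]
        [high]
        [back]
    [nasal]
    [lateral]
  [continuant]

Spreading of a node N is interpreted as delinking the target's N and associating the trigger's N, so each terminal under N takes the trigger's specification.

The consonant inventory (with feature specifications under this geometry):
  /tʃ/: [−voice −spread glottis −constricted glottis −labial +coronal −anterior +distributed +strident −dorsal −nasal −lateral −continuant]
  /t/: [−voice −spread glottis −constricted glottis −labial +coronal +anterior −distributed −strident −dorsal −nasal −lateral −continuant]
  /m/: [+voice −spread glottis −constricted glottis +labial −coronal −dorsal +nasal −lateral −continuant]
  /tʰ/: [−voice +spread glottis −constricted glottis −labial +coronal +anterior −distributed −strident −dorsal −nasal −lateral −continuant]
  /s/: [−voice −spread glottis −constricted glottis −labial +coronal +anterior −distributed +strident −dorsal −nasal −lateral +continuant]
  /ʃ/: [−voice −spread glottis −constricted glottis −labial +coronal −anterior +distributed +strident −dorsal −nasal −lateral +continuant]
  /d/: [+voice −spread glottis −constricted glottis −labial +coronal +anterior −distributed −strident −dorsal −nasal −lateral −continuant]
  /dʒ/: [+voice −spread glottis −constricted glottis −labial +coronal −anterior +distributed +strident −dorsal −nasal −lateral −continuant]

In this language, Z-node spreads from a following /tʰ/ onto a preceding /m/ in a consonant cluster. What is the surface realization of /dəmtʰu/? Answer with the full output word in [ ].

The Z-node node dominates the terminals [labial], [coronal], [anterior], [distributed], [strident], [dorsal], [high], [back], [nasal], [lateral].
Spreading Z-node from /tʰ/ onto /m/ replaces those values with /tʰ/'s: [−labial], [+coronal], [+anterior], [−distributed], [−strident], [−dorsal], [−nasal], [−lateral]. Features outside Z-node ([voice], [spread glottis], [constricted glottis], …) stay as in /m/.
The resulting bundle matches /d/ in the inventory; substituting it for /m/ gives [dədtʰu].

[dədtʰu]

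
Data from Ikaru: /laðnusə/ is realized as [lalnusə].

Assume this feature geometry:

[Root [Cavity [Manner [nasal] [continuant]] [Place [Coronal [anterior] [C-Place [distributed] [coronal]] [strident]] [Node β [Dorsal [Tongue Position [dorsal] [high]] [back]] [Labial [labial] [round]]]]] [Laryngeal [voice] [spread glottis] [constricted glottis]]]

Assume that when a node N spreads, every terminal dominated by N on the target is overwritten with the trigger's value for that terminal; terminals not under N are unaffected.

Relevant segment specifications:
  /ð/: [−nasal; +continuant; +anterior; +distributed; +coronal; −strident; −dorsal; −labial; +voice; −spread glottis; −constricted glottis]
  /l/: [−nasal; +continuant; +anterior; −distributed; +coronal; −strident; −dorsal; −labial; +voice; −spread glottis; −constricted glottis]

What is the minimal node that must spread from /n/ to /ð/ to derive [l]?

The alternation /ð/ → [l] changes [distributed] and nothing else.
With a single altered terminal, the smallest constituent that could spread is that terminal — [distributed].
[nasal], [continuant] stay as in /ð/ although /n/ differs there, so no node dominating them spread; among the remaining candidates [distributed] is the lowest that derives the output.

[distributed]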